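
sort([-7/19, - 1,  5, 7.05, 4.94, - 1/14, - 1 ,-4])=[ - 4, - 1, - 1, -7/19,-1/14,4.94, 5,  7.05] 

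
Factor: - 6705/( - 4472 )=2^( - 3 )*  3^2*5^1 * 13^( - 1 ) *43^ ( - 1) * 149^1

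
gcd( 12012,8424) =156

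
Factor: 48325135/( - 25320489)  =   - 3^( - 1)*5^1*17^2 * 53^1*157^(- 1 )*631^1 *53759^( - 1)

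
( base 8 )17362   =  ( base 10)7922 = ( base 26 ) BII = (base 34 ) 6t0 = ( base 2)1111011110010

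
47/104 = 47/104 = 0.45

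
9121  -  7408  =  1713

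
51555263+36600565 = 88155828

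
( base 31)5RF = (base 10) 5657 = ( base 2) 1011000011001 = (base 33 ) 56E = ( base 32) 5GP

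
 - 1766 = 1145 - 2911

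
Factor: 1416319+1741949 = 3158268 = 2^2*3^1*23^1*11443^1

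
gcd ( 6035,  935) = 85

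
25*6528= 163200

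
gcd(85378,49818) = 2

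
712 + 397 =1109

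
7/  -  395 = - 7/395 = - 0.02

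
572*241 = 137852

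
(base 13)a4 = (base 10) 134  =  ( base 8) 206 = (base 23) 5J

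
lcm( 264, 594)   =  2376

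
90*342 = 30780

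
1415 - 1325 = 90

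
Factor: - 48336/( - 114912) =2^( - 1 )*3^( - 2)*7^(  -  1)*53^1 = 53/126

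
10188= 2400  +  7788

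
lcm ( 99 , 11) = 99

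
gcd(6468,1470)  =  294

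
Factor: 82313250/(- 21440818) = -41156625/10720409= - 3^1*5^3 * 7^( - 1 ) * 109751^1 * 1531487^ ( - 1 )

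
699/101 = 699/101 = 6.92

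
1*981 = 981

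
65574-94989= - 29415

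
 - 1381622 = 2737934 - 4119556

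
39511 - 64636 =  - 25125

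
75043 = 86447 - 11404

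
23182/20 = 1159 + 1/10  =  1159.10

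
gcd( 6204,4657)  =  1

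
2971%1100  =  771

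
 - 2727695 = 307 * ( - 8885)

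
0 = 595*0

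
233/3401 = 233/3401 = 0.07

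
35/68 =35/68 = 0.51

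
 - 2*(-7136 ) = 14272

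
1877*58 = 108866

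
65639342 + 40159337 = 105798679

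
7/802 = 7/802 = 0.01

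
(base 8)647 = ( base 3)120200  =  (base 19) 135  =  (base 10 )423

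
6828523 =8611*793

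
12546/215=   58 + 76/215= 58.35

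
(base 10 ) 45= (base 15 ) 30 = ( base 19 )27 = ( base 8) 55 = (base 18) 29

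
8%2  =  0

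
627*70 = 43890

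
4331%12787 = 4331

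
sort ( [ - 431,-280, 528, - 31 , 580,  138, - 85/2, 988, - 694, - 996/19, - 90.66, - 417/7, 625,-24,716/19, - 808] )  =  [ - 808, - 694, - 431, - 280, - 90.66, - 417/7  , - 996/19, - 85/2, - 31, - 24, 716/19, 138,528,580,  625, 988]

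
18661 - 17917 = 744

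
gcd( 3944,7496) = 8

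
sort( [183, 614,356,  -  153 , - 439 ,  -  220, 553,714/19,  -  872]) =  [ - 872, - 439,-220, - 153, 714/19,183,356, 553,614 ]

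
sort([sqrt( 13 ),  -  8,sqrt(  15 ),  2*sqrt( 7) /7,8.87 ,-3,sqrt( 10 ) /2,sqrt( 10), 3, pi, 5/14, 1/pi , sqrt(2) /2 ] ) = [ - 8,  -  3, 1/pi , 5/14, sqrt( 2 ) /2,2 * sqrt( 7)/7, sqrt(10 )/2 , 3,pi,sqrt(10 ), sqrt( 13 ),  sqrt( 15), 8.87 ]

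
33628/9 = 3736 + 4/9 = 3736.44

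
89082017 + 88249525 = 177331542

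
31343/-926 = -34 + 141/926=   - 33.85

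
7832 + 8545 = 16377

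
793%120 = 73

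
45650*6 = 273900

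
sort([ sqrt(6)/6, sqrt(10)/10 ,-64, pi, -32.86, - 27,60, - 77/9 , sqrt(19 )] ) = [-64, - 32.86 ,  -  27,  -  77/9,sqrt(10)/10, sqrt(6)/6,pi,sqrt(19), 60]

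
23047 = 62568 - 39521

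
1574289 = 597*2637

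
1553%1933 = 1553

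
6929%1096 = 353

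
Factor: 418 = 2^1*11^1 * 19^1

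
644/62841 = 644/62841= 0.01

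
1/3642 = 1/3642  =  0.00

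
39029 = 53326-14297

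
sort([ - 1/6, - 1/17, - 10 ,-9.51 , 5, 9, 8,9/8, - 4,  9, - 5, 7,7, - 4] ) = [ - 10, - 9.51,- 5, - 4, - 4, - 1/6, - 1/17, 9/8, 5, 7, 7,8, 9, 9]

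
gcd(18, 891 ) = 9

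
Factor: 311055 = 3^1 * 5^1 * 89^1*233^1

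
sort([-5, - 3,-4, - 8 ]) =[ - 8,  -  5, - 4,-3 ] 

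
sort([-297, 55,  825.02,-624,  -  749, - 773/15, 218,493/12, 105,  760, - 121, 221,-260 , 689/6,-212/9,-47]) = [ - 749, - 624, - 297,  -  260,-121 , - 773/15,-47,-212/9,493/12,55, 105 , 689/6, 218, 221, 760, 825.02] 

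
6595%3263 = 69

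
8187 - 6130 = 2057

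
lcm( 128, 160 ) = 640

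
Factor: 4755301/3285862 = 2^( - 1 ) * 17^( - 1)  *  19^1*96643^( - 1)*250279^1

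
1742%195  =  182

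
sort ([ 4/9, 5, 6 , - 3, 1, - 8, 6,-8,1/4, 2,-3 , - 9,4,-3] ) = [  -  9, - 8, - 8, - 3, - 3, - 3,1/4, 4/9, 1,  2, 4, 5,6 , 6] 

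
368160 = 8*46020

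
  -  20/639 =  - 1 + 619/639 = -  0.03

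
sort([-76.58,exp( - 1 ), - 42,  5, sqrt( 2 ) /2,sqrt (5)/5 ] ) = [ - 76.58, - 42, exp(  -  1 ) , sqrt(5)/5, sqrt( 2)/2, 5 ]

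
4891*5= 24455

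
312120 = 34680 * 9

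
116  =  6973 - 6857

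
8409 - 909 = 7500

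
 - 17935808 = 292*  ( - 61424)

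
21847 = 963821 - 941974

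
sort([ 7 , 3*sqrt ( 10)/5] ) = [3*sqrt ( 10)/5, 7 ] 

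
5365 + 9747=15112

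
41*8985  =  368385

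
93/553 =93/553 = 0.17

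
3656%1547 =562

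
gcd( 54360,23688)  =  72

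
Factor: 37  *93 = 3441 =3^1*31^1 * 37^1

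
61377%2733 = 1251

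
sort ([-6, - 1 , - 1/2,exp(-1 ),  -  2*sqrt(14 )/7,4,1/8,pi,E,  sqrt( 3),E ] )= [ - 6,-2*sqrt( 14)/7, - 1,  -  1/2,1/8,exp( - 1) , sqrt( 3),E,E, pi,4 ]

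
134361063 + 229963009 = 364324072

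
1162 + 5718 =6880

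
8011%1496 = 531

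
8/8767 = 8/8767 = 0.00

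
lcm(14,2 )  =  14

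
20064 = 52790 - 32726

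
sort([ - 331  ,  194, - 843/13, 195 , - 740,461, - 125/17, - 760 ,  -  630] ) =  [-760, - 740 , - 630, - 331, - 843/13 , - 125/17, 194,195, 461]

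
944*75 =70800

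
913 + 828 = 1741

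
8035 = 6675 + 1360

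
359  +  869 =1228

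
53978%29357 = 24621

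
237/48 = 79/16  =  4.94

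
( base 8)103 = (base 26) 2F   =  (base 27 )2d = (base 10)67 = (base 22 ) 31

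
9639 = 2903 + 6736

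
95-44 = 51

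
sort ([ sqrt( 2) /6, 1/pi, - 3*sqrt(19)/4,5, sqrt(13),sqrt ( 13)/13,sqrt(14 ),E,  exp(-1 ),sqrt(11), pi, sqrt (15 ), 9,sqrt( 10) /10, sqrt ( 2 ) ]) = [ - 3 * sqrt(19) /4,sqrt ( 2 ) /6, sqrt( 13) /13,sqrt(10 ) /10 , 1/pi, exp(-1 ), sqrt(2),E , pi,sqrt(11),sqrt (13 ),  sqrt ( 14 ) , sqrt( 15 ),5,9]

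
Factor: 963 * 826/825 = 2^1 * 3^1*5^( - 2)*7^1*11^ (- 1)*59^1*107^1 = 265146/275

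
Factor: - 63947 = - 13^1*4919^1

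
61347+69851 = 131198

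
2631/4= 657  +  3/4   =  657.75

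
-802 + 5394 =4592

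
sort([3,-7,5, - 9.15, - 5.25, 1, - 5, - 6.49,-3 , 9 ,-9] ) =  [  -  9.15, - 9, - 7, - 6.49, -5.25, - 5, - 3, 1, 3, 5, 9]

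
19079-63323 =-44244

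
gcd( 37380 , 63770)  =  70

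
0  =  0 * 129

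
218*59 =12862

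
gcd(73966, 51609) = 1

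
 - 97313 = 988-98301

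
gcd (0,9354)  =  9354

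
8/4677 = 8/4677 = 0.00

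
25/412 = 25/412 = 0.06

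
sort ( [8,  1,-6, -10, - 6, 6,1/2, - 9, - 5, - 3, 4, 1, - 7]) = [ - 10, - 9, - 7, - 6,-6,-5,- 3, 1/2,  1, 1,4,6,8]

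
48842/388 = 24421/194 = 125.88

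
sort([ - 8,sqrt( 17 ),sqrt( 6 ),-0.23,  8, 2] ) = [- 8, - 0.23, 2,sqrt(6), sqrt( 17 ),8 ] 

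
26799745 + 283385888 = 310185633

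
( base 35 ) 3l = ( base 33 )3R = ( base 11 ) 105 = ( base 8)176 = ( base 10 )126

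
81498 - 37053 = 44445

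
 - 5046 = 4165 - 9211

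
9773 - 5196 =4577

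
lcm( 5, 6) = 30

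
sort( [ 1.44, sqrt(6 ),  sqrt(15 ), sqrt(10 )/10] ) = [sqrt(10 ) /10, 1.44, sqrt( 6), sqrt(15)] 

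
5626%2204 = 1218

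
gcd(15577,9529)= 1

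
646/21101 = 646/21101 = 0.03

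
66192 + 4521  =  70713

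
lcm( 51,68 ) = 204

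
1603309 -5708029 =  - 4104720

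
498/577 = 498/577 = 0.86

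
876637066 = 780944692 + 95692374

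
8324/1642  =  5+57/821 = 5.07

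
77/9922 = 7/902 = 0.01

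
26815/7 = 26815/7 = 3830.71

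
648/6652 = 162/1663 = 0.10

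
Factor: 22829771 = 22829771^1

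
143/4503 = 143/4503 = 0.03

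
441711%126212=63075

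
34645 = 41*845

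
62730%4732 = 1214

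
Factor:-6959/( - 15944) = 2^( - 3 )*1993^( - 1)*6959^1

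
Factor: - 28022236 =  - 2^2 * 11^1 * 29^1*21961^1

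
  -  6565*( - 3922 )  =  25747930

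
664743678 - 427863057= 236880621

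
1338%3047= 1338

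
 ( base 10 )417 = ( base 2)110100001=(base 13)261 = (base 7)1134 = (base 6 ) 1533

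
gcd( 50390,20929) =1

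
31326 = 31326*1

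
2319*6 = 13914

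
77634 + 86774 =164408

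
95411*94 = 8968634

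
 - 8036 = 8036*( - 1)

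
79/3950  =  1/50=0.02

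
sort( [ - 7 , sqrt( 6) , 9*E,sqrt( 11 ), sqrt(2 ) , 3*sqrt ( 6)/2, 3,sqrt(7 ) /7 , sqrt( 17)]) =[ - 7 , sqrt(7 )/7,sqrt( 2 ), sqrt(6),3 , sqrt(11 ) , 3*sqrt (6 )/2,sqrt(17) , 9*E] 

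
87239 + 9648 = 96887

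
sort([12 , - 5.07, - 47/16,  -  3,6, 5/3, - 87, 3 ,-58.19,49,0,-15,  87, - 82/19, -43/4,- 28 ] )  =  [-87, -58.19, - 28, - 15,-43/4  , - 5.07,-82/19 , - 3, - 47/16  ,  0,  5/3, 3, 6,12,49,87 ] 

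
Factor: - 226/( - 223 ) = 2^1  *113^1 * 223^( - 1) 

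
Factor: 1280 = 2^8*5^1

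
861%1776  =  861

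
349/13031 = 349/13031 = 0.03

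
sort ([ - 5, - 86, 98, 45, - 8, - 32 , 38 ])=[-86 ,-32,-8, - 5, 38, 45, 98]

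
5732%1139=37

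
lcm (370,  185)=370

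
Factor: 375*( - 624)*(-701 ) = 164034000= 2^4*3^2*5^3*13^1*701^1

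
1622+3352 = 4974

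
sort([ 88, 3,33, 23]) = [ 3, 23, 33,  88]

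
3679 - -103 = 3782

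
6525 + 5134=11659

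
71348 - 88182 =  - 16834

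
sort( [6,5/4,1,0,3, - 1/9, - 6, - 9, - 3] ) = [ - 9, - 6, - 3, - 1/9,0,1, 5/4,3, 6 ]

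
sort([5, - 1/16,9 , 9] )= [ - 1/16, 5,9,9]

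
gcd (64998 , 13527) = 9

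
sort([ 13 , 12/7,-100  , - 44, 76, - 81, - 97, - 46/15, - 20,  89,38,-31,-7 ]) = [ - 100, - 97, - 81, - 44, - 31, - 20 , - 7,  -  46/15,  12/7,13,38,76, 89]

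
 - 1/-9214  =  1/9214 =0.00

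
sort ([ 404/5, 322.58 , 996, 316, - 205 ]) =[ - 205,404/5,  316,322.58, 996 ] 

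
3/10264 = 3/10264 = 0.00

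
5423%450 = 23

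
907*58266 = 52847262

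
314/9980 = 157/4990=0.03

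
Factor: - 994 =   -  2^1*7^1  *71^1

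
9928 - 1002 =8926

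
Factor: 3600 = 2^4*3^2 * 5^2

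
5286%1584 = 534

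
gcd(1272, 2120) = 424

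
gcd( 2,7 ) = 1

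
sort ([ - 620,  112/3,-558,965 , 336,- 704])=[ - 704, - 620, - 558,112/3, 336,965]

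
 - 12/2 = -6= - 6.00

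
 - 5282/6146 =-1 + 432/3073  =  - 0.86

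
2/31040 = 1/15520 = 0.00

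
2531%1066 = 399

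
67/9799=67/9799 = 0.01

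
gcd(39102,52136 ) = 13034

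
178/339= 178/339 = 0.53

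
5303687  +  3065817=8369504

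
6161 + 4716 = 10877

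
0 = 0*7810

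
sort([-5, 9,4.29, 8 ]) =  [ - 5, 4.29,8, 9]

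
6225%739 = 313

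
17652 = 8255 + 9397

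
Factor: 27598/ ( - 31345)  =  -2^1*5^( - 1)*6269^ ( - 1 )*13799^1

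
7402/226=32 + 85/113 = 32.75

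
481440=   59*8160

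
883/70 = 12+43/70 = 12.61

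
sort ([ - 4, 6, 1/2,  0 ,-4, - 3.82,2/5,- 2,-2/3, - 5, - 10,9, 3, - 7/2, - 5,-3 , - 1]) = [  -  10, - 5, - 5, - 4, - 4, - 3.82,- 7/2, - 3, - 2, - 1, -2/3,0, 2/5, 1/2,3, 6, 9]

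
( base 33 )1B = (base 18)28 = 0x2c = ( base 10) 44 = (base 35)19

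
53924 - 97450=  - 43526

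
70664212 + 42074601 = 112738813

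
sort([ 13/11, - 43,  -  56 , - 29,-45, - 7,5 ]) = [ - 56, - 45, - 43, - 29, - 7,13/11 , 5]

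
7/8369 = 7/8369 = 0.00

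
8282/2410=4141/1205= 3.44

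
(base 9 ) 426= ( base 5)2343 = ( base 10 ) 348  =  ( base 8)534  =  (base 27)CO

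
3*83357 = 250071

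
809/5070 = 809/5070 = 0.16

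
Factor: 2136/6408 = 1/3 = 3^( - 1 ) 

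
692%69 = 2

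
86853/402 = 216 + 7/134 =216.05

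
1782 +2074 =3856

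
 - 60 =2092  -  2152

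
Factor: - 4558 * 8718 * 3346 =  - 2^3 * 3^1 * 7^1*43^1 *53^1*239^1*1453^1 = - 132958810824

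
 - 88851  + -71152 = - 160003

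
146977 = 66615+80362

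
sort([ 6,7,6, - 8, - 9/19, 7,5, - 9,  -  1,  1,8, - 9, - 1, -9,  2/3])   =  [ - 9, - 9, - 9, - 8, - 1, - 1, - 9/19, 2/3, 1,5 , 6,6,  7,7,8]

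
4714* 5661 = 26685954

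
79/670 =79/670 = 0.12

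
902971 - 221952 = 681019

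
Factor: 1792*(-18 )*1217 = -2^9*3^2*7^1 * 1217^1 = - 39255552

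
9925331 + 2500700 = 12426031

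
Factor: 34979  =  7^1*19^1*263^1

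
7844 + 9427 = 17271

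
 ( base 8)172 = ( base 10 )122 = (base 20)62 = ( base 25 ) 4m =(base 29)46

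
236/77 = 3 + 5/77 = 3.06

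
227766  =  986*231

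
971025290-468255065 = 502770225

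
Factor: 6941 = 11^1*631^1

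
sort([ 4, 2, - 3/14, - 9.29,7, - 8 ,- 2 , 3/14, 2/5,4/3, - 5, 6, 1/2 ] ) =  [ - 9.29,-8, - 5, - 2 , - 3/14 , 3/14 , 2/5 , 1/2, 4/3 , 2,4,6, 7]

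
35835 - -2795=38630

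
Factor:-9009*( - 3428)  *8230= 2^3*3^2*5^1 *7^1*11^1 *13^1*823^1*857^1 =254165871960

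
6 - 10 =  - 4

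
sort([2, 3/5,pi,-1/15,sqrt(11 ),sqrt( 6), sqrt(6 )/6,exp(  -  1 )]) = [-1/15, exp(  -  1),  sqrt( 6) /6,3/5,2,sqrt(6) , pi,sqrt( 11)] 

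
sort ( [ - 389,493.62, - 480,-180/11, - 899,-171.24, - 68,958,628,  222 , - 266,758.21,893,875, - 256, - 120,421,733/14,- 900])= [ - 900, - 899, - 480 , - 389,  -  266,  -  256,  -  171.24, - 120,-68, - 180/11,733/14,222, 421,493.62,628,758.21, 875, 893,958]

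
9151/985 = 9151/985=9.29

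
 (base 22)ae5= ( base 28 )6G1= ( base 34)4fj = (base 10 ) 5153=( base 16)1421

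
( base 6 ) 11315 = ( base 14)847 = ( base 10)1631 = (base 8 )3137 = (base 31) 1LJ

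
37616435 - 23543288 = 14073147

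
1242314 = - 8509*( - 146)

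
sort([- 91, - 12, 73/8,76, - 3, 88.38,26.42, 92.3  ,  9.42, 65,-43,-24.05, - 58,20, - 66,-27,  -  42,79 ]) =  [-91,  -  66, - 58, - 43,  -  42, - 27, - 24.05,- 12 , - 3,73/8,9.42, 20, 26.42,65,76 , 79,88.38 , 92.3]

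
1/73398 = 1/73398 = 0.00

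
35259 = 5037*7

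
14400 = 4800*3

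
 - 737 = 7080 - 7817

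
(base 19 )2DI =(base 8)1733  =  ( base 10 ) 987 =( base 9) 1316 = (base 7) 2610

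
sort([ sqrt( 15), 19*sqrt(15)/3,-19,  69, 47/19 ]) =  [ - 19,47/19,  sqrt(15),19*sqrt( 15)/3,69]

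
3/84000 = 1/28000 = 0.00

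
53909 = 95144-41235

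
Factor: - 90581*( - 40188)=3640269228=2^2*3^1*17^1*197^1*239^1 * 379^1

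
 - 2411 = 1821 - 4232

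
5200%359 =174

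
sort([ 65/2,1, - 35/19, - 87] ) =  [ - 87,-35/19,  1, 65/2]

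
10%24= 10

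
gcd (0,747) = 747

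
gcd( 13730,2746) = 2746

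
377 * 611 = 230347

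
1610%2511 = 1610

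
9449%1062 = 953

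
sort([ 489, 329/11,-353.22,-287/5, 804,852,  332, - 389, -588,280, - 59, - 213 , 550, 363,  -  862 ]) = [ - 862, - 588,-389, -353.22,  -  213, - 59, - 287/5,329/11,280,332, 363, 489, 550,  804,  852 ] 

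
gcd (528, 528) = 528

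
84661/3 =28220+1/3 = 28220.33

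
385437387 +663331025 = 1048768412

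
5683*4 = 22732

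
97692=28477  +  69215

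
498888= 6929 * 72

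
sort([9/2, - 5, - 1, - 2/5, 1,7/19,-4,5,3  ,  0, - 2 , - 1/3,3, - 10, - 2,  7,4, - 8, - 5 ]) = [ - 10, - 8, - 5,  -  5  , - 4, - 2,-2, - 1, - 2/5, - 1/3,0,  7/19, 1,  3,  3,4,9/2,5 , 7] 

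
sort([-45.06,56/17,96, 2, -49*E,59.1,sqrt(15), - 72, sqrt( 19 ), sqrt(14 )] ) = [- 49 * E, - 72 , - 45.06, 2, 56/17,sqrt(  14) , sqrt( 15), sqrt(19 ),59.1  ,  96]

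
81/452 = 81/452 = 0.18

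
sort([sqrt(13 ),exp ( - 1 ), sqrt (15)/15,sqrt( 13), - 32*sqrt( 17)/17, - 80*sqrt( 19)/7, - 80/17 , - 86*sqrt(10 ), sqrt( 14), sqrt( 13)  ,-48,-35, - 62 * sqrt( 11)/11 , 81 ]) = [ - 86*sqrt( 10 ), -80*sqrt ( 19) /7, - 48,-35,-62*sqrt( 11)/11, - 32*sqrt (17)/17, - 80/17, sqrt( 15) /15, exp( - 1 ),  sqrt( 13),  sqrt( 13), sqrt( 13) , sqrt (14), 81]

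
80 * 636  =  50880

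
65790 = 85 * 774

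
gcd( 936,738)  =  18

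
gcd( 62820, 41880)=20940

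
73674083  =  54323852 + 19350231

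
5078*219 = 1112082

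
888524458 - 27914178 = 860610280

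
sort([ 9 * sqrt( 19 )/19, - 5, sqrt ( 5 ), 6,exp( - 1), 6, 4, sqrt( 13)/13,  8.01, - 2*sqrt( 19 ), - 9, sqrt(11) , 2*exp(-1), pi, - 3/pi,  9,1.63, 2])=[ - 9, - 2*sqrt (19 ), - 5, - 3/pi, sqrt ( 13 )/13,exp( - 1 ), 2*exp(-1), 1.63 , 2,9 * sqrt( 19 ) /19 , sqrt( 5 ), pi,sqrt (11),4, 6,6,  8.01, 9 ] 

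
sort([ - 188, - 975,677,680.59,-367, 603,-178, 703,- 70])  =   [- 975, -367,-188, - 178, - 70 , 603,677,680.59,703 ] 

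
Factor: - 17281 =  - 11^1 *1571^1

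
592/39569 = 592/39569 = 0.01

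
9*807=7263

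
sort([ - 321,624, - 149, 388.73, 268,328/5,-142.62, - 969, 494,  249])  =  [ - 969, - 321 , -149,-142.62,328/5,249, 268, 388.73, 494,624 ] 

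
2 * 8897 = 17794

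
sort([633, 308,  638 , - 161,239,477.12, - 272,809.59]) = [ - 272,-161,239, 308,477.12,633,638, 809.59]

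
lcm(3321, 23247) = 23247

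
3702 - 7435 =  - 3733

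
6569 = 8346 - 1777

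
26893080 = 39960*673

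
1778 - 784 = 994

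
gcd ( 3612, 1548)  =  516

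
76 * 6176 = 469376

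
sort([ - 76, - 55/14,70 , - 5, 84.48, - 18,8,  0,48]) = [- 76, - 18, - 5 , - 55/14, 0,8, 48, 70, 84.48 ] 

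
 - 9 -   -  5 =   -  4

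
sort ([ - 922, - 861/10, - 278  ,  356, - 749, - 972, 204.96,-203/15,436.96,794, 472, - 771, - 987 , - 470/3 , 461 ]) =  [- 987, - 972, - 922,-771, - 749, - 278, - 470/3, -861/10,  -  203/15, 204.96, 356,436.96, 461,472, 794 ] 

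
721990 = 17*42470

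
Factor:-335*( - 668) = 223780 = 2^2*5^1 * 67^1*167^1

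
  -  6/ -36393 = 2/12131 = 0.00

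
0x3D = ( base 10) 61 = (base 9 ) 67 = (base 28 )25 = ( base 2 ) 111101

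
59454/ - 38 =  - 1565 + 8/19= - 1564.58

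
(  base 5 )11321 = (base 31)QU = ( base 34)OK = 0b1101000100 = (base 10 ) 836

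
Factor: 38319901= 37^1*53^1*19541^1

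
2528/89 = 2528/89 = 28.40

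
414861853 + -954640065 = - 539778212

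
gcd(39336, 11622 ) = 894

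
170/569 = 170/569 = 0.30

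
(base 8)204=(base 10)132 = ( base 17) 7d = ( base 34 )3u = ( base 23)5H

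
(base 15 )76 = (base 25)4B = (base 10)111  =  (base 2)1101111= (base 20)5b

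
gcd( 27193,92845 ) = 1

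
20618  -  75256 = -54638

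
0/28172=0  =  0.00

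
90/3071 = 90/3071 = 0.03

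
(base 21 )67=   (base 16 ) 85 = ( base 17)7e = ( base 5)1013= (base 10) 133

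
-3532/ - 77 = 45 + 67/77 = 45.87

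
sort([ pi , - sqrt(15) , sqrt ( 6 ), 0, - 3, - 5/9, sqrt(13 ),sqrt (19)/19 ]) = [ - sqrt ( 15 ), - 3,-5/9,  0,  sqrt (19 ) /19, sqrt( 6),pi, sqrt (13)]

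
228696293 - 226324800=2371493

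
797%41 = 18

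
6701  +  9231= 15932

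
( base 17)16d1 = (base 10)6869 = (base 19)100A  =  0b1101011010101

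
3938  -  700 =3238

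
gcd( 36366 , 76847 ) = 1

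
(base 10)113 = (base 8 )161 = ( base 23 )4L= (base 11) A3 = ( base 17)6B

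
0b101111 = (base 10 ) 47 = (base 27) 1k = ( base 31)1g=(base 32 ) 1F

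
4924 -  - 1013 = 5937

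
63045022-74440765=  -  11395743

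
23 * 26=598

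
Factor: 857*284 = 243388 = 2^2 *71^1*857^1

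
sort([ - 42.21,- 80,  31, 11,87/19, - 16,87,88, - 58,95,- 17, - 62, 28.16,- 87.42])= [ - 87.42, - 80, - 62,-58 ,  -  42.21, - 17, - 16,87/19,11,28.16, 31,  87, 88, 95] 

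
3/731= 3/731 = 0.00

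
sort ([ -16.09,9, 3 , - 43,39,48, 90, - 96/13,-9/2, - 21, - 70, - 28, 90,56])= [ - 70 , - 43 , - 28,- 21,- 16.09, - 96/13, - 9/2,3,9,39,48,56,90,  90] 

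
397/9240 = 397/9240 = 0.04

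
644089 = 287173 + 356916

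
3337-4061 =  - 724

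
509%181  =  147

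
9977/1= 9977= 9977.00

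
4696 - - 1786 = 6482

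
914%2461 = 914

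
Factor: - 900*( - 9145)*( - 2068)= - 17020674000 = -2^4*3^2*5^3* 11^1*31^1*47^1*59^1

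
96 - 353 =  - 257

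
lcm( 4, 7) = 28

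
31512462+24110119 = 55622581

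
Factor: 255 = 3^1*5^1*17^1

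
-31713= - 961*33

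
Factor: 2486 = 2^1*11^1* 113^1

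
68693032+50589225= 119282257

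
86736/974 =89+25/487=89.05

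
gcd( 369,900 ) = 9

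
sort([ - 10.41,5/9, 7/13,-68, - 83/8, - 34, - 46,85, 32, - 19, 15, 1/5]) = [ - 68, - 46,-34,-19, - 10.41,  -  83/8,  1/5, 7/13, 5/9 , 15, 32,  85 ]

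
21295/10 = 4259/2 = 2129.50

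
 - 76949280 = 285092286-362041566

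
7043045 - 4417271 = 2625774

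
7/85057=1/12151=0.00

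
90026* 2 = 180052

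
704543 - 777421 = - 72878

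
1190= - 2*(-595 ) 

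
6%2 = 0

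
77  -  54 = 23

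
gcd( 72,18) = 18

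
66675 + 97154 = 163829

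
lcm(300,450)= 900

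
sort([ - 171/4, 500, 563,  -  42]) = [ - 171/4, - 42 , 500,563] 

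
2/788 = 1/394= 0.00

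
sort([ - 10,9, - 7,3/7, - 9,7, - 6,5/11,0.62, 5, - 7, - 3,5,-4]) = [ - 10, - 9, - 7, - 7,  -  6, - 4,-3,3/7,5/11, 0.62, 5, 5,  7,9]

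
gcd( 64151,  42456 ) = 1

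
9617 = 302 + 9315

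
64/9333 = 64/9333 =0.01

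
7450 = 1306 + 6144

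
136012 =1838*74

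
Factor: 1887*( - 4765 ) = - 8991555 = - 3^1 * 5^1*17^1*37^1*953^1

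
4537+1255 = 5792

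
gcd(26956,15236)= 1172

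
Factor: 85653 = 3^2* 31^1*307^1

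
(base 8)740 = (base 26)ic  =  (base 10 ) 480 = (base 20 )140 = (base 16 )1e0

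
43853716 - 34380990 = 9472726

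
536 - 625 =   -  89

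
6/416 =3/208 = 0.01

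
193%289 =193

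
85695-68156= 17539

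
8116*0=0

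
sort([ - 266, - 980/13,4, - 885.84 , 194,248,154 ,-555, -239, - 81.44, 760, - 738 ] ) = [ - 885.84,-738,-555,-266, - 239,-81.44, - 980/13,4,154,194,248,760]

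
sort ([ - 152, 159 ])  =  [ - 152,159] 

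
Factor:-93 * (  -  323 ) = 3^1*17^1* 19^1*31^1 = 30039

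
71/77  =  71/77 = 0.92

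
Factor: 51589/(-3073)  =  -7^( - 1 )*23^1*439^( - 1)*2243^1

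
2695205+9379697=12074902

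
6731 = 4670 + 2061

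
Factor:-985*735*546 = -2^1*3^2*5^2 *7^3*13^1 * 197^1=- 395290350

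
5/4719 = 5/4719  =  0.00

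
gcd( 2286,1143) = 1143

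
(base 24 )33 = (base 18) 43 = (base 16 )4b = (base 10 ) 75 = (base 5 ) 300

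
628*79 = 49612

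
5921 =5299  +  622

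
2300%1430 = 870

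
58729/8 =7341 + 1/8 = 7341.12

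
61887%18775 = 5562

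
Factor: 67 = 67^1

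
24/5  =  24/5 = 4.80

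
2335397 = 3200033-864636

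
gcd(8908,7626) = 2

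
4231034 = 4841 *874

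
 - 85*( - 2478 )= 210630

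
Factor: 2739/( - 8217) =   -  1/3= - 3^ ( - 1) 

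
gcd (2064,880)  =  16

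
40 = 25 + 15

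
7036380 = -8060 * ( - 873)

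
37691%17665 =2361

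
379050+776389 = 1155439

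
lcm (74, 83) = 6142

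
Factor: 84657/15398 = 2^( - 1)*3^1*7699^(-1)*28219^1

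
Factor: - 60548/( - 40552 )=15137/10138 = 2^( -1 )*37^( -1 )  *137^ (-1 )*15137^1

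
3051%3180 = 3051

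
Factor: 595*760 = 452200 = 2^3*5^2 * 7^1* 17^1*19^1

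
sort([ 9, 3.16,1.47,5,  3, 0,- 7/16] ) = [-7/16,0,1.47, 3,3.16,5 , 9]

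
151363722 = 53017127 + 98346595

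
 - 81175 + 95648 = 14473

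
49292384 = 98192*502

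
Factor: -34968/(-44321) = 2^3 * 3^1*23^( -1)*31^1*41^( -1 ) = 744/943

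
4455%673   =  417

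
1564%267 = 229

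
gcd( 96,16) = 16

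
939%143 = 81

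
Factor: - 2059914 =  - 2^1*3^1*73^1*4703^1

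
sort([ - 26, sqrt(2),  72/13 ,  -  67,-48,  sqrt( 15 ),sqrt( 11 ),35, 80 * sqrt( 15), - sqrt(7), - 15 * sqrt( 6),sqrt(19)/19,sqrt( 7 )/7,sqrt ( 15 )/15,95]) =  [  -  67,  -  48,-15 * sqrt ( 6), - 26, - sqrt ( 7 ), sqrt( 19 ) /19, sqrt( 15 ) /15,sqrt( 7)/7,sqrt( 2 ),  sqrt(11 ),sqrt( 15 ),  72/13,35, 95, 80*sqrt(15)]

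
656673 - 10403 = 646270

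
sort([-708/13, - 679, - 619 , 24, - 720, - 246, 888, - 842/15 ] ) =[-720, - 679,- 619, - 246,  -  842/15,-708/13,24,888 ]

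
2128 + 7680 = 9808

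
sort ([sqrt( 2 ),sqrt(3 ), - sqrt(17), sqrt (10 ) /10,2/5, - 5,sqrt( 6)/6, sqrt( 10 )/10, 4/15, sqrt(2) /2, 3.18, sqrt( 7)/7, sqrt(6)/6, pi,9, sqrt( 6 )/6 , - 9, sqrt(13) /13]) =[ - 9 ,-5, - sqrt(17),4/15,sqrt( 13 )/13, sqrt(10) /10, sqrt(10)/10,sqrt( 7) /7, 2/5, sqrt(6) /6, sqrt(  6 ) /6, sqrt( 6)/6,sqrt (2) /2, sqrt(2),sqrt(3),pi, 3.18,9]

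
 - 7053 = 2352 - 9405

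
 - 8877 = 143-9020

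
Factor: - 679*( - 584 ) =396536 = 2^3*7^1 *73^1 *97^1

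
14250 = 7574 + 6676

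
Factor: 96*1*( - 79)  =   - 2^5*3^1*79^1 = -7584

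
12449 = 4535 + 7914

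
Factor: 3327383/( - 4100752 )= - 2^(  -  4 )*43^1*197^( - 1 )*223^1*347^1*1301^( - 1 )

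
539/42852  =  539/42852=0.01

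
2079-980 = 1099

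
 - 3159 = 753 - 3912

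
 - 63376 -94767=-158143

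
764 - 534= 230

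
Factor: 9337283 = 37^1 *252359^1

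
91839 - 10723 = 81116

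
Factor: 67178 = 2^1*33589^1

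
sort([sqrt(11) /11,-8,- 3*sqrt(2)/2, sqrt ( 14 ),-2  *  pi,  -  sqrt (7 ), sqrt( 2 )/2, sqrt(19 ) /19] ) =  [ - 8,  -  2*pi,-sqrt (7),-3 *sqrt(2)/2,  sqrt( 19) /19, sqrt (11 ) /11,sqrt(2) /2,sqrt(14)] 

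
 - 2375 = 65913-68288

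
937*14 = 13118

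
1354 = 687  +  667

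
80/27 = 80/27 = 2.96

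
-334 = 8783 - 9117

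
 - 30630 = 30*( - 1021)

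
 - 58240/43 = -58240/43 =- 1354.42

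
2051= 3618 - 1567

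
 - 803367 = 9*( -89263)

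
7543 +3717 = 11260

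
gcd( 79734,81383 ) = 97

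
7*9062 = 63434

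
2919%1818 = 1101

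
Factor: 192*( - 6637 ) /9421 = - 2^6*3^1*6637^1 * 9421^ ( - 1 ) = - 1274304/9421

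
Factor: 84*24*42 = 2^6*3^3*7^2 = 84672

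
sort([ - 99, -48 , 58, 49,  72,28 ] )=[-99 , - 48,28 , 49,58 , 72]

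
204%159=45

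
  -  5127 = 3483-8610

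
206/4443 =206/4443 = 0.05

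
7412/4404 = 1 + 752/1101 = 1.68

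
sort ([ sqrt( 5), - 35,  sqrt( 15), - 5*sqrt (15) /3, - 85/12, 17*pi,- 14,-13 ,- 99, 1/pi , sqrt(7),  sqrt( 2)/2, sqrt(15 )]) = [ - 99, - 35,  -  14 , - 13, - 85/12, - 5*sqrt( 15) /3,1/pi, sqrt (2 )/2,sqrt( 5),sqrt( 7) , sqrt( 15), sqrt (15 ),17*pi ] 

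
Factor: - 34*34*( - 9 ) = 2^2*  3^2*17^2 = 10404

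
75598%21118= 12244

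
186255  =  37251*5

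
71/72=71/72 = 0.99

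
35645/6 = 5940 + 5/6  =  5940.83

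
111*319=35409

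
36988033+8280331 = 45268364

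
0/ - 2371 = 0/1 = -0.00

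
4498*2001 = 9000498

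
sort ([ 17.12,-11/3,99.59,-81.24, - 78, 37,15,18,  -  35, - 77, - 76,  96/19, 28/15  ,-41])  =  [-81.24 ,-78 ,-77,-76, - 41, - 35, - 11/3, 28/15, 96/19,15,17.12, 18, 37, 99.59]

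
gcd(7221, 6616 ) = 1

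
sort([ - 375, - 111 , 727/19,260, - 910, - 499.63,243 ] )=[-910,-499.63,-375, - 111,727/19,243, 260]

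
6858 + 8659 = 15517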